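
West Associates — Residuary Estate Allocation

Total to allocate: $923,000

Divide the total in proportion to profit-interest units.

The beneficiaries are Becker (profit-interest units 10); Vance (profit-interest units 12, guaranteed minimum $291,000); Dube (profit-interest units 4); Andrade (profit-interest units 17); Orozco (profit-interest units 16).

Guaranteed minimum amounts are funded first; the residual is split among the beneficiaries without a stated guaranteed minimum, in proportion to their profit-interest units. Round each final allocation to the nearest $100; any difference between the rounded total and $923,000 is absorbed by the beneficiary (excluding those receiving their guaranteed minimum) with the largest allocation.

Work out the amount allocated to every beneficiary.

Becker: $134,500; Vance: $291,000; Dube: $53,800; Andrade: $228,600; Orozco: $215,100

Guaranteed amounts: Vance $291,000. Remaining pool $632,000.
Remaining pool split over remaining profit-interest units 47: Becker 134,468.09 → $134,500; Dube 53,787.23 → $53,800; Andrade 228,595.74 → $228,600; Orozco 215,148.94 → $215,100.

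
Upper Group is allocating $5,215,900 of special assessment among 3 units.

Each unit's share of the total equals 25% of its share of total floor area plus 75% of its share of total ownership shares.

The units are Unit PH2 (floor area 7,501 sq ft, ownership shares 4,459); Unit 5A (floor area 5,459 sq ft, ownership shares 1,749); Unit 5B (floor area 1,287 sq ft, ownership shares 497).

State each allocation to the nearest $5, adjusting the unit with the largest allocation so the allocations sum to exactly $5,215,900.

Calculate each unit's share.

Unit PH2: $3,288,070 · Unit 5A: $1,520,070 · Unit 5B: $407,760

Totals — floor area 14,247, ownership shares 6,705.
Blended shares (25% floor area + 75% ownership shares): Unit PH2 0.6304; Unit 5A 0.2914; Unit 5B 0.0782.
Unrounded shares: Unit PH2 3,288,070.90; Unit 5A 1,520,068.07; Unit 5B 407,761.03.
After rounding ($5): Unit PH2 $3,288,070; Unit 5A $1,520,070; Unit 5B $407,760. Sum = $5,215,900.
Sum already equals the total — no adjustment.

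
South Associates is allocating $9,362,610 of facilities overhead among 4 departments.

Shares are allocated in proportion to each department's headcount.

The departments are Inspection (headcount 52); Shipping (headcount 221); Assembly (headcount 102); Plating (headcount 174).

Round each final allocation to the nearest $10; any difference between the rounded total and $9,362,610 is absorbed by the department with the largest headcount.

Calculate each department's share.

Combined headcount = 52 + 221 + 102 + 174 = 549.
Unrounded shares: Inspection 886,804.59; Shipping 3,768,919.51; Assembly 1,739,501.31; Plating 2,967,384.59.
After rounding ($10): Inspection $886,800; Shipping $3,768,920; Assembly $1,739,500; Plating $2,967,380. Sum = $9,362,600.
Difference $9,362,610 − $9,362,600 = +$10 applied to largest headcount (Shipping): Shipping becomes $3,768,930.

Inspection: $886,800 | Shipping: $3,768,930 | Assembly: $1,739,500 | Plating: $2,967,380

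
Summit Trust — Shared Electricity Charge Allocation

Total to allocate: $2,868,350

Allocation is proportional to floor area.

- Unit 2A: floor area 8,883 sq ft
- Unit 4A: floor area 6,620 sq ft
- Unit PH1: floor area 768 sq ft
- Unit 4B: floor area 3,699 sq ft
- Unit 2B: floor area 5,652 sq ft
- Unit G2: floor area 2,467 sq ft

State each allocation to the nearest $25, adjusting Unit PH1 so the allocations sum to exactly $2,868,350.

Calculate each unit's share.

Unit 2A: $907,100; Unit 4A: $676,000; Unit PH1: $78,450; Unit 4B: $377,725; Unit 2B: $577,150; Unit G2: $251,925

Sum of floor area: 28,089.
Raw shares: Unit 2A 8,883/28,089 × $2,868,350 = 907,100.75; Unit 4A 6,620/28,089 × $2,868,350 = 676,011.14; Unit PH1 768/28,089 × $2,868,350 = 78,425.46; Unit 4B 3,699/28,089 × $2,868,350 = 377,728.88; Unit 2B 5,652/28,089 × $2,868,350 = 577,162.38; Unit G2 2,467/28,089 × $2,868,350 = 251,921.37.
Rounded to nearest $25: Unit 2A $907,100; Unit 4A $676,000; Unit PH1 $78,425; Unit 4B $377,725; Unit 2B $577,150; Unit G2 $251,925. Sum = $2,868,325.
Difference $2,868,350 − $2,868,325 = +$25 applied to Unit PH1: Unit PH1 becomes $78,450.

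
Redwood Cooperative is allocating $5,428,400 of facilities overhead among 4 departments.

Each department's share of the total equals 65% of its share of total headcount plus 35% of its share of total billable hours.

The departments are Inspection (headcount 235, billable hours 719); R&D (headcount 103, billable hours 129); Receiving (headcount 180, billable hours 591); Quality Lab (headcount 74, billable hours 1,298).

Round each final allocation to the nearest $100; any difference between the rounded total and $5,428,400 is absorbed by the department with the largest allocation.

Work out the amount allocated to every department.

Inspection: $1,899,700 · R&D: $703,500 · Receiving: $1,483,100 · Quality Lab: $1,342,100

Totals — headcount 592, billable hours 2,737.
Combined weights (65% headcount + 35% billable hours): Inspection 0.3500; R&D 0.1296; Receiving 0.2732; Quality Lab 0.2472.
Pro-rata amounts: Inspection 1,899,762.94; R&D 703,452.13; Receiving 1,483,096.33; Quality Lab 1,342,088.60.
After rounding ($100): Inspection $1,899,800; R&D $703,500; Receiving $1,483,100; Quality Lab $1,342,100. Sum = $5,428,500.
Difference $5,428,400 − $5,428,500 = −$100 applied to largest allocation (Inspection): Inspection becomes $1,899,700.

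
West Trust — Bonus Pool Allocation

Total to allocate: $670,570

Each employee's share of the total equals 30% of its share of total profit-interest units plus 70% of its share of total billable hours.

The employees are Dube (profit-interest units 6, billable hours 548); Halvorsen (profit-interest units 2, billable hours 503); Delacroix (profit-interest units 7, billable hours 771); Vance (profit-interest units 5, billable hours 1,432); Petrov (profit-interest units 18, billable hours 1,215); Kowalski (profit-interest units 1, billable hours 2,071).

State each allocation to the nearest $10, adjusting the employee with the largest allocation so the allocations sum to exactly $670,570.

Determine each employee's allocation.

Profit-interest units total 39; billable hours total 6,540.
Composite weights (30% profit-interest units + 70% billable hours): Dube 0.1048; Halvorsen 0.0692; Delacroix 0.1364; Vance 0.1917; Petrov 0.2685; Kowalski 0.2294.
Pro-rata amounts: Dube 70,281.29; Halvorsen 46,418.56; Delacroix 91,445.02; Vance 128,570.87; Petrov 180,053.01; Kowalski 153,801.25.
Rounded to nearest $10: Dube $70,280; Halvorsen $46,420; Delacroix $91,450; Vance $128,570; Petrov $180,050; Kowalski $153,800. Sum = $670,570.
Sum already equals the total — no adjustment.

Dube: $70,280 | Halvorsen: $46,420 | Delacroix: $91,450 | Vance: $128,570 | Petrov: $180,050 | Kowalski: $153,800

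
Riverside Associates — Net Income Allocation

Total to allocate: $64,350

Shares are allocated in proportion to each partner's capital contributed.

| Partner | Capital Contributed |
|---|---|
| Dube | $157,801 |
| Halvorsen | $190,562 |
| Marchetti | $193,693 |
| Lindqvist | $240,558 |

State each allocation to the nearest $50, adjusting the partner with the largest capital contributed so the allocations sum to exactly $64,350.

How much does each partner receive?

Sum of capital contributed: 782,614.
Raw shares: Dube 157,801/782,614 × $64,350 = 12,975.10; Halvorsen 190,562/782,614 × $64,350 = 15,668.85; Marchetti 193,693/782,614 × $64,350 = 15,926.30; Lindqvist 240,558/782,614 × $64,350 = 19,779.75.
Rounded to nearest $50: Dube $13,000; Halvorsen $15,650; Marchetti $15,950; Lindqvist $19,800. Sum = $64,400.
Difference $64,350 − $64,400 = −$50 applied to largest capital contributed (Lindqvist): Lindqvist becomes $19,750.

Dube: $13,000 · Halvorsen: $15,650 · Marchetti: $15,950 · Lindqvist: $19,750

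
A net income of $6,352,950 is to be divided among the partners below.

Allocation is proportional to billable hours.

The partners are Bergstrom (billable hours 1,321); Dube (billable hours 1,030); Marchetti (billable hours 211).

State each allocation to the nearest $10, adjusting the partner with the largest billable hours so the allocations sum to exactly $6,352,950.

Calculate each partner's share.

Bergstrom: $3,275,670 | Dube: $2,554,070 | Marchetti: $523,210

Combined billable hours = 1,321 + 1,030 + 211 = 2,562.
Unrounded shares: Bergstrom 3,275,662.35; Dube 2,554,074.36; Marchetti 523,213.29.
After rounding ($10): Bergstrom $3,275,660; Dube $2,554,070; Marchetti $523,210. Sum = $6,352,940.
Difference $6,352,950 − $6,352,940 = +$10 applied to largest billable hours (Bergstrom): Bergstrom becomes $3,275,670.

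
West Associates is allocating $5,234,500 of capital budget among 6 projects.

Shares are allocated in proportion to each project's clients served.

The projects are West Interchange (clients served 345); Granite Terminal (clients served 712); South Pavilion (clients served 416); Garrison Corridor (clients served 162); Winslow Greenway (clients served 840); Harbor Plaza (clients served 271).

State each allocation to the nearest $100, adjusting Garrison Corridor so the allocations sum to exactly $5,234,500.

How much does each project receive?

West Interchange: $657,600 | Granite Terminal: $1,357,200 | South Pavilion: $793,000 | Garrison Corridor: $308,900 | Winslow Greenway: $1,601,200 | Harbor Plaza: $516,600

Total clients served = 2,746.
Raw shares: West Interchange 345/2,746 × $5,234,500 = 657,648.40; Granite Terminal 712/2,746 × $5,234,500 = 1,357,233.79; South Pavilion 416/2,746 × $5,234,500 = 792,990.53; Garrison Corridor 162/2,746 × $5,234,500 = 308,808.81; Winslow Greenway 840/2,746 × $5,234,500 = 1,601,230.88; Harbor Plaza 271/2,746 × $5,234,500 = 516,587.58.
After rounding ($100): West Interchange $657,600; Granite Terminal $1,357,200; South Pavilion $793,000; Garrison Corridor $308,800; Winslow Greenway $1,601,200; Harbor Plaza $516,600. Sum = $5,234,400.
Difference $5,234,500 − $5,234,400 = +$100 applied to Garrison Corridor: Garrison Corridor becomes $308,900.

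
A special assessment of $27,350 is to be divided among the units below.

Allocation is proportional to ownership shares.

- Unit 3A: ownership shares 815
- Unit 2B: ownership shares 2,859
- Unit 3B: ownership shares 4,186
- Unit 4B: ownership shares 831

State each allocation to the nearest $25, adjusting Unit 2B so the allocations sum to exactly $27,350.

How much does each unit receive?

Unit 3A: $2,575 · Unit 2B: $8,975 · Unit 3B: $13,175 · Unit 4B: $2,625

Total ownership shares = 8,691.
Raw shares: Unit 3A 815/8,691 × $27,350 = 2,564.75; Unit 2B 2,859/8,691 × $27,350 = 8,997.08; Unit 3B 4,186/8,691 × $27,350 = 13,173.06; Unit 4B 831/8,691 × $27,350 = 2,615.10.
After rounding ($25): Unit 3A $2,575; Unit 2B $9,000; Unit 3B $13,175; Unit 4B $2,625. Sum = $27,375.
Difference $27,350 − $27,375 = −$25 applied to Unit 2B: Unit 2B becomes $8,975.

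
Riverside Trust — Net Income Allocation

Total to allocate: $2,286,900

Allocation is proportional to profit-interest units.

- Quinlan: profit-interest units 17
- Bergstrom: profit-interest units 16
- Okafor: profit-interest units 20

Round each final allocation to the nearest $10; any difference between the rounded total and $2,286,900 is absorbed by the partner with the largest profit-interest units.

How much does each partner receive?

Total profit-interest units = 53.
Unrounded shares: Quinlan 17/53 × $2,286,900 = 733,533.96; Bergstrom 16/53 × $2,286,900 = 690,384.91; Okafor 20/53 × $2,286,900 = 862,981.13.
Rounded to nearest $10: Quinlan $733,530; Bergstrom $690,380; Okafor $862,980. Sum = $2,286,890.
Difference $2,286,900 − $2,286,890 = +$10 applied to largest profit-interest units (Okafor): Okafor becomes $862,990.

Quinlan: $733,530 | Bergstrom: $690,380 | Okafor: $862,990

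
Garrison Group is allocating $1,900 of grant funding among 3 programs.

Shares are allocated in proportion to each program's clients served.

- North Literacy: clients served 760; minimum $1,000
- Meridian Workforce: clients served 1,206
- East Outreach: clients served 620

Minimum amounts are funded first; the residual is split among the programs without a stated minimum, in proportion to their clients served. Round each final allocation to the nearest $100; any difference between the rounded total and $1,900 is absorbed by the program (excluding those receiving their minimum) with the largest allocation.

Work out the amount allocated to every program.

Guaranteed amounts: North Literacy $1,000. Residual $900.
Residual split over remaining clients served 1,826: Meridian Workforce 594.41 → $600; East Outreach 305.59 → $300.

North Literacy: $1,000 | Meridian Workforce: $600 | East Outreach: $300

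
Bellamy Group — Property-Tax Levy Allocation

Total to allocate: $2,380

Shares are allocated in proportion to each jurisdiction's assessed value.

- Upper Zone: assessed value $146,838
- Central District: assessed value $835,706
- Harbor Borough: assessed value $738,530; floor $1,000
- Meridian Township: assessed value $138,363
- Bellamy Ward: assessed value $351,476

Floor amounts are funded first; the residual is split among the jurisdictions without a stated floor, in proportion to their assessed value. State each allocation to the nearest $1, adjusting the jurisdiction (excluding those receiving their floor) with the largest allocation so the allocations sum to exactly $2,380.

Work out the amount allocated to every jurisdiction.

Upper Zone: $138 | Central District: $783 | Harbor Borough: $1,000 | Meridian Township: $130 | Bellamy Ward: $329

Fund the minimums — Harbor Borough $1,000. Balance $1,380.
Balance split over remaining assessed value 1,472,383: Upper Zone 137.62 → $138; Central District 783.27 → $783; Meridian Township 129.68 → $130; Bellamy Ward 329.42 → $329.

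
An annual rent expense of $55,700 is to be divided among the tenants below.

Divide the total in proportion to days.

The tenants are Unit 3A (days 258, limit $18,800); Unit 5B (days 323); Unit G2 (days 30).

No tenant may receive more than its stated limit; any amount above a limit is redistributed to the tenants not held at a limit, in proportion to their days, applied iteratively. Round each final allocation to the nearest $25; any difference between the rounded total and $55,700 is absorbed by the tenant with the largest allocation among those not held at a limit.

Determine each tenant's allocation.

Unit 3A: $18,800 · Unit 5B: $33,775 · Unit G2: $3,125

Combined days = 611.
Pro-rata shares before constraints: Unit 3A 23,519.80; Unit 5B 29,445.34; Unit G2 2,734.86.
Cap binds for Unit 3A ($18,800); residual $36,900 reallocated over remaining days 353.
Remaining shares: Unit 5B 33,764.02 → $33,775; Unit G2 3,135.98 → $3,125.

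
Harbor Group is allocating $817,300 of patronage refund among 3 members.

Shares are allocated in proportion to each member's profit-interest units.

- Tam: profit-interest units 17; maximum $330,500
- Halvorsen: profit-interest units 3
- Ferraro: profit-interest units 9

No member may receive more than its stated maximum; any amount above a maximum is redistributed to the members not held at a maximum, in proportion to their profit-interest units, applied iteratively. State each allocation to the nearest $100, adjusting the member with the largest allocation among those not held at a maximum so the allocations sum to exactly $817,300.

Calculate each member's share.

Tam: $330,500; Halvorsen: $121,700; Ferraro: $365,100

Sum of profit-interest units: 29.
Pro-rata shares before constraints: Tam 479,106.90; Halvorsen 84,548.28; Ferraro 253,644.83.
Cap binds for Tam ($330,500); residual $486,800 reallocated over remaining profit-interest units 12.
Shares after redistribution: Halvorsen 121,700.00 → $121,700; Ferraro 365,100.00 → $365,100.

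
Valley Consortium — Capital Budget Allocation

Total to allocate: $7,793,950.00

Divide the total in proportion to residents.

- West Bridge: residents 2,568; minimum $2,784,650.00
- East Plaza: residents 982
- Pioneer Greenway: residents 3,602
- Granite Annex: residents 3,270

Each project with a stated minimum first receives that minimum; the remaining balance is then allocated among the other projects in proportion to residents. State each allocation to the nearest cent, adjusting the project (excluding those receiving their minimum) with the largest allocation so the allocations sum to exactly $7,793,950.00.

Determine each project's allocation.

West Bridge: $2,784,650.00; East Plaza: $626,321.95; Pioneer Greenway: $2,297,364.22; Granite Annex: $2,085,613.83

Fund the minimums — West Bridge $2,784,650.00. Balance $5,009,300.00.
Balance split over remaining residents 7,854: East Plaza 626,321.9506 → $626,321.95; Pioneer Greenway 2,297,364.2221 → $2,297,364.22; Granite Annex 2,085,613.8273 → $2,085,613.83.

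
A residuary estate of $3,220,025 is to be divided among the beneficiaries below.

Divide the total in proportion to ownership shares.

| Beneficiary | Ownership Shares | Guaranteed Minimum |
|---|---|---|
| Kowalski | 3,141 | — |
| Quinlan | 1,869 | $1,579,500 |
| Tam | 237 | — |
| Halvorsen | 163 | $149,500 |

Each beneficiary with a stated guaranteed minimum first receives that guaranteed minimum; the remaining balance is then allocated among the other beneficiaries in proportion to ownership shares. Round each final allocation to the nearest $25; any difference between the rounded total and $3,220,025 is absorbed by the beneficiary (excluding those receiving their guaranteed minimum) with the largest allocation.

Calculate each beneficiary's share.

Kowalski: $1,386,425 | Quinlan: $1,579,500 | Tam: $104,600 | Halvorsen: $149,500

Minimums first: Quinlan $1,579,500; Halvorsen $149,500. Remaining pool $1,491,025.
Remaining pool split over remaining ownership shares 3,378: Kowalski 1,386,414.90 → $1,386,425; Tam 104,610.10 → $104,600.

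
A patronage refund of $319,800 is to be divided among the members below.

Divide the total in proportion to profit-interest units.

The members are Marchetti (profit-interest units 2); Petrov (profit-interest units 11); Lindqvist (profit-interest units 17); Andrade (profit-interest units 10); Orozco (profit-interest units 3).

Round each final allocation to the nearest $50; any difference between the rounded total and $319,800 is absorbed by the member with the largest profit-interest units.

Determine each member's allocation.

Marchetti: $14,850; Petrov: $81,800; Lindqvist: $126,500; Andrade: $74,350; Orozco: $22,300

Combined profit-interest units = 2 + 11 + 17 + 10 + 3 = 43.
Unrounded shares: Marchetti 14,874.42; Petrov 81,809.30; Lindqvist 126,432.56; Andrade 74,372.09; Orozco 22,311.63.
Rounded to nearest $50: Marchetti $14,850; Petrov $81,800; Lindqvist $126,450; Andrade $74,350; Orozco $22,300. Sum = $319,750.
Difference $319,800 − $319,750 = +$50 applied to largest profit-interest units (Lindqvist): Lindqvist becomes $126,500.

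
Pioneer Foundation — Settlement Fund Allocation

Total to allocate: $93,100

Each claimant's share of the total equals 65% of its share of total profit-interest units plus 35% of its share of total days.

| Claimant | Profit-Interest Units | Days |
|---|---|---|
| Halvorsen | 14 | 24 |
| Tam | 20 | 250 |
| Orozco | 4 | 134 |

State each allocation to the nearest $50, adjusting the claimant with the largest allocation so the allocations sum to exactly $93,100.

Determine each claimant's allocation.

Profit-interest units total 38; days total 408.
Composite weights (65% profit-interest units + 35% days): Halvorsen 0.2601; Tam 0.5566; Orozco 0.1834.
Proportional shares: Halvorsen 24,211.76; Tam 51,816.30; Orozco 17,071.94.
At nearest $50: Halvorsen $24,200; Tam $51,800; Orozco $17,050. Sum = $93,050.
Difference $93,100 − $93,050 = +$50 applied to largest allocation (Tam): Tam becomes $51,850.

Halvorsen: $24,200 | Tam: $51,850 | Orozco: $17,050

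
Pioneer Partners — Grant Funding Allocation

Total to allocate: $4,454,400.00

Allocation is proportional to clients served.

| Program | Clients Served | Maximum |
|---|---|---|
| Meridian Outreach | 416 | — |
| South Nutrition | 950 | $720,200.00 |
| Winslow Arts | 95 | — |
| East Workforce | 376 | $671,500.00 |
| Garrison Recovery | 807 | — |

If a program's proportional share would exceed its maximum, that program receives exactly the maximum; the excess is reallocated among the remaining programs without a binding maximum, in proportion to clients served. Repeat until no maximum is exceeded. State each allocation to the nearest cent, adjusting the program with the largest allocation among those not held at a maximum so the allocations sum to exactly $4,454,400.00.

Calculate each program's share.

Meridian Outreach: $966,679.21 | South Nutrition: $720,200.00 | Winslow Arts: $220,756.07 | East Workforce: $671,500.00 | Garrison Recovery: $1,875,264.72

Sum of clients served: 2,644.
Pro-rata shares before constraints: Meridian Outreach 700,843.5703; South Nutrition 1,600,484.11498; Winslow Arts 160,048.4115; East Workforce 633,454.7655; Garrison Recovery 1,359,569.1377.
Capped: South Nutrition ($720,200.00); residual $3,734,200.00 reallocated over remaining clients served 1,694.
Capped: East Workforce ($671,500.00); residual $3,062,700.00 reallocated over remaining clients served 1,318.
Remaining shares: Meridian Outreach 966,679.2109 → $966,679.21; Winslow Arts 220,756.0698 → $220,756.07; Garrison Recovery 1,875,264.7193 → $1,875,264.72.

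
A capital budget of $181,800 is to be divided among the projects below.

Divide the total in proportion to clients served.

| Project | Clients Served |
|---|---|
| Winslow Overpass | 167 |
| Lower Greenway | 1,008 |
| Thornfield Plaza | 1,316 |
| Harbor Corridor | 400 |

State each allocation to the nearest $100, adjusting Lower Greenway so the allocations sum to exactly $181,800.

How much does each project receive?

Combined clients served = 2,891.
Proportional shares: Winslow Overpass 167/2,891 × $181,800 = 10,501.76; Lower Greenway 1,008/2,891 × $181,800 = 63,387.89; Thornfield Plaza 1,316/2,891 × $181,800 = 82,756.42; Harbor Corridor 400/2,891 × $181,800 = 25,153.93.
Rounded to nearest $100: Winslow Overpass $10,500; Lower Greenway $63,400; Thornfield Plaza $82,800; Harbor Corridor $25,200. Sum = $181,900.
Difference $181,800 − $181,900 = −$100 applied to Lower Greenway: Lower Greenway becomes $63,300.

Winslow Overpass: $10,500 | Lower Greenway: $63,300 | Thornfield Plaza: $82,800 | Harbor Corridor: $25,200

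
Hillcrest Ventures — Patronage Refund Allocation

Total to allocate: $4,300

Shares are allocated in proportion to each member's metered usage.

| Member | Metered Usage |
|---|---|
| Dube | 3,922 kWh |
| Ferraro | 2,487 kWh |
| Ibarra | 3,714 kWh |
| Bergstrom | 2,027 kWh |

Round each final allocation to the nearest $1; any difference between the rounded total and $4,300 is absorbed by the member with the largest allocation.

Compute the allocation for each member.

Total metered usage = 12,150.
Raw shares: Dube 3,922/12,150 × $4,300 = 1,388.03; Ferraro 2,487/12,150 × $4,300 = 880.17; Ibarra 3,714/12,150 × $4,300 = 1,314.42; Bergstrom 2,027/12,150 × $4,300 = 717.37.
After rounding ($1): Dube $1,388; Ferraro $880; Ibarra $1,314; Bergstrom $717. Sum = $4,299.
Difference $4,300 − $4,299 = +$1 applied to largest allocation (Dube): Dube becomes $1,389.

Dube: $1,389 · Ferraro: $880 · Ibarra: $1,314 · Bergstrom: $717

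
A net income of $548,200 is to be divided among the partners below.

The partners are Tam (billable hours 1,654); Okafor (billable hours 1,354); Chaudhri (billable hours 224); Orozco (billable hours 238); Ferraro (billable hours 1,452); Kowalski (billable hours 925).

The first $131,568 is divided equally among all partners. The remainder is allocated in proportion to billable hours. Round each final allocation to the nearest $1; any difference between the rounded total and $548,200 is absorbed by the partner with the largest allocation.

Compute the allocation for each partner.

First tranche $131,568 split equally: $21,928 each.
Remainder $416,632 by billable hours (total 5,847): Tam 117,856.91 → $117,857; Okafor 96,480.20 → $96,480; Chaudhri 15,961.27 → $15,961; Orozco 16,958.85 → $16,959; Ferraro 103,463.26 → $103,463; Kowalski 65,911.51 → $65,912.
Totals: Tam $21,928 + $117,857 = $139,785; Okafor $21,928 + $96,480 = $118,408; Chaudhri $21,928 + $15,961 = $37,889; Orozco $21,928 + $16,959 = $38,887; Ferraro $21,928 + $103,463 = $125,391; Kowalski $21,928 + $65,912 = $87,840.

Tam: $139,785; Okafor: $118,408; Chaudhri: $37,889; Orozco: $38,887; Ferraro: $125,391; Kowalski: $87,840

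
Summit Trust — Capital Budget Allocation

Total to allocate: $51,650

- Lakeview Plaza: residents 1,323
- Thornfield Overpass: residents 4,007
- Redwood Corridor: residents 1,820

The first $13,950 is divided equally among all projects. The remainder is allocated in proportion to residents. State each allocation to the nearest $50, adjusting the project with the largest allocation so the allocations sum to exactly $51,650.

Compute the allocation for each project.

Equal tier: $13,950 ÷ 3 = $4,650 apiece.
Remainder $37,700 by residents (total 7,150): Lakeview Plaza 6,975.82 → $7,000; Thornfield Overpass 21,127.82 → $21,150; Redwood Corridor 9,596.36 → $9,600.
Rounding difference −$50 on remainder applied to Thornfield Overpass.
Totals: Lakeview Plaza $4,650 + $7,000 = $11,650; Thornfield Overpass $4,650 + $21,100 = $25,750; Redwood Corridor $4,650 + $9,600 = $14,250.

Lakeview Plaza: $11,650 | Thornfield Overpass: $25,750 | Redwood Corridor: $14,250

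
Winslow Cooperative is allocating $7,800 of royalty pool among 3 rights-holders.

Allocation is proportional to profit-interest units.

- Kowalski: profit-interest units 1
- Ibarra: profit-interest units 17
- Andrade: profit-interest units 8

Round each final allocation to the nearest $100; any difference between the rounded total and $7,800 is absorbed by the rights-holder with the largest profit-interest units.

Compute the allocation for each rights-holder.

Profit-interest units total: 1 + 17 + 8 = 26.
Unrounded shares: Kowalski 300.00; Ibarra 5,100.00; Andrade 2,400.00.
At nearest $100: Kowalski $300; Ibarra $5,100; Andrade $2,400. Sum = $7,800.
No rounding difference to absorb.

Kowalski: $300; Ibarra: $5,100; Andrade: $2,400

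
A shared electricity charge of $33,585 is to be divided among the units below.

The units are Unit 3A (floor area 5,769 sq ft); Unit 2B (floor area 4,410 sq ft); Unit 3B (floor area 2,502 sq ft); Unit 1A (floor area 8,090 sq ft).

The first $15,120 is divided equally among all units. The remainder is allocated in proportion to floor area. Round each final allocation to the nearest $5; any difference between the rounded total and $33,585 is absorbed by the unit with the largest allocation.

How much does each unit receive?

Unit 3A: $8,910; Unit 2B: $7,700; Unit 3B: $6,005; Unit 1A: $10,970

First tranche $15,120 split equally: $3,780 each.
Remainder $18,465 by floor area (total 20,771): Unit 3A 5,128.52 → $5,130; Unit 2B 3,920.40 → $3,920; Unit 3B 2,224.23 → $2,225; Unit 1A 7,191.85 → $7,190.
Totals: Unit 3A $3,780 + $5,130 = $8,910; Unit 2B $3,780 + $3,920 = $7,700; Unit 3B $3,780 + $2,225 = $6,005; Unit 1A $3,780 + $7,190 = $10,970.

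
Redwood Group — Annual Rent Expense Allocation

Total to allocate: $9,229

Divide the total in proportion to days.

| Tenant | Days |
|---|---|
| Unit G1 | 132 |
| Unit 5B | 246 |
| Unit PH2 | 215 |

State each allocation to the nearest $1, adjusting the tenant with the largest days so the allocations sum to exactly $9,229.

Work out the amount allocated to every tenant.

Days total: 132 + 246 + 215 = 593.
Unrounded shares: Unit G1 2,054.35; Unit 5B 3,828.56; Unit PH2 3,346.10.
Rounded to nearest $1: Unit G1 $2,054; Unit 5B $3,829; Unit PH2 $3,346. Sum = $9,229.
Rounded total matches; no reconciliation needed.

Unit G1: $2,054 | Unit 5B: $3,829 | Unit PH2: $3,346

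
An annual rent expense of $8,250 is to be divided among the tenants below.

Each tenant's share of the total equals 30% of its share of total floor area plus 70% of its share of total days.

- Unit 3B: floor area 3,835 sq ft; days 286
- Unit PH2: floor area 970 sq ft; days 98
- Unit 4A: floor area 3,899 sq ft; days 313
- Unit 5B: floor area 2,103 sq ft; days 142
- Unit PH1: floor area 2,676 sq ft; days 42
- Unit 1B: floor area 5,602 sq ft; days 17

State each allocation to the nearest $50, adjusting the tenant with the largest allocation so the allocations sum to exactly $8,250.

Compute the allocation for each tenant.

Floor area total 19,085; days total 898.
Combined weights (30% floor area + 70% days): Unit 3B 0.2832; Unit PH2 0.0916; Unit 4A 0.3053; Unit 5B 0.1437; Unit PH1 0.0748; Unit 1B 0.1013.
Raw shares: Unit 3B 2,336.59; Unit PH2 756.03; Unit 4A 2,518.52; Unit 5B 1,185.92; Unit PH1 617.13; Unit 1B 835.81.
At nearest $50: Unit 3B $2,350; Unit PH2 $750; Unit 4A $2,500; Unit 5B $1,200; Unit PH1 $600; Unit 1B $850. Sum = $8,250.
Rounded total matches; no reconciliation needed.

Unit 3B: $2,350 · Unit PH2: $750 · Unit 4A: $2,500 · Unit 5B: $1,200 · Unit PH1: $600 · Unit 1B: $850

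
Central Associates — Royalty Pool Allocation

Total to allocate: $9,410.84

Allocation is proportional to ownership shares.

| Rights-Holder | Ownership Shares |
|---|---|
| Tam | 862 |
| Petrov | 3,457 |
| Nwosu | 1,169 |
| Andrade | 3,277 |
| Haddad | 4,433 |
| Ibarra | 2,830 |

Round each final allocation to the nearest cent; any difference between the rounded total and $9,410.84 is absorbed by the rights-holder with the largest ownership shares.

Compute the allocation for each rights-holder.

Ownership shares total: 862 + 3,457 + 1,169 + 3,277 + 4,433 + 2,830 = 16,028.
Proportional shares: Tam 506.1233; Petrov 2,029.7775; Nwosu 686.3783; Andrade 1,924.0905; Haddad 2,602.8359; Ibarra 1,661.6345.
Rounded to nearest cent: Tam $506.12; Petrov $2,029.78; Nwosu $686.38; Andrade $1,924.09; Haddad $2,602.84; Ibarra $1,661.63. Sum = $9,410.84.
Rounded total matches; no reconciliation needed.

Tam: $506.12; Petrov: $2,029.78; Nwosu: $686.38; Andrade: $1,924.09; Haddad: $2,602.84; Ibarra: $1,661.63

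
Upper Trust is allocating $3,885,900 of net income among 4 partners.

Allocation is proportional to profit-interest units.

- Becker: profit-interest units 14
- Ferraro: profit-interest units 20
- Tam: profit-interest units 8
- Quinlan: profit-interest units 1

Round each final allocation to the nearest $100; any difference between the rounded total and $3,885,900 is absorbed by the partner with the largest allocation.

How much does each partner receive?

Profit-interest units total: 43.
Pro-rata amounts: Becker 14/43 × $3,885,900 = 1,265,176.74; Ferraro 20/43 × $3,885,900 = 1,807,395.35; Tam 8/43 × $3,885,900 = 722,958.14; Quinlan 1/43 × $3,885,900 = 90,369.77.
Rounded to nearest $100: Becker $1,265,200; Ferraro $1,807,400; Tam $723,000; Quinlan $90,400. Sum = $3,886,000.
Difference $3,885,900 − $3,886,000 = −$100 applied to largest allocation (Ferraro): Ferraro becomes $1,807,300.

Becker: $1,265,200 · Ferraro: $1,807,300 · Tam: $723,000 · Quinlan: $90,400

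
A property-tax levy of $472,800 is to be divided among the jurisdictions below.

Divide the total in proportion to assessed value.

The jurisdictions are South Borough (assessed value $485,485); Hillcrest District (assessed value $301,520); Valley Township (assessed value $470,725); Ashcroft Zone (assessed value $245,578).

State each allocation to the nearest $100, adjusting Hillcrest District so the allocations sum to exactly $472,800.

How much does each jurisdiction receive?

Combined assessed value = 1,503,308.
Raw shares: South Borough 485,485/1,503,308 × $472,800 = 152,688.14; Hillcrest District 301,520/1,503,308 × $472,800 = 94,829.97; Valley Township 470,725/1,503,308 × $472,800 = 148,046.03; Ashcroft Zone 245,578/1,503,308 × $472,800 = 77,235.85.
At nearest $100: South Borough $152,700; Hillcrest District $94,800; Valley Township $148,000; Ashcroft Zone $77,200. Sum = $472,700.
Difference $472,800 − $472,700 = +$100 applied to Hillcrest District: Hillcrest District becomes $94,900.

South Borough: $152,700; Hillcrest District: $94,900; Valley Township: $148,000; Ashcroft Zone: $77,200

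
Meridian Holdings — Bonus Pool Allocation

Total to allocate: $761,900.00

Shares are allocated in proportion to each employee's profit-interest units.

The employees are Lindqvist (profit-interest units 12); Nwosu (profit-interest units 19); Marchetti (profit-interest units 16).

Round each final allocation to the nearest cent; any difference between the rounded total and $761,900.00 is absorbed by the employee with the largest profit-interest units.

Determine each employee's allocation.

Sum of profit-interest units: 12 + 19 + 16 = 47.
Unrounded shares: Lindqvist 194,527.6596; Nwosu 308,002.1277; Marchetti 259,370.2128.
At nearest cent: Lindqvist $194,527.66; Nwosu $308,002.13; Marchetti $259,370.21. Sum = $761,900.00.
No rounding difference to absorb.

Lindqvist: $194,527.66 · Nwosu: $308,002.13 · Marchetti: $259,370.21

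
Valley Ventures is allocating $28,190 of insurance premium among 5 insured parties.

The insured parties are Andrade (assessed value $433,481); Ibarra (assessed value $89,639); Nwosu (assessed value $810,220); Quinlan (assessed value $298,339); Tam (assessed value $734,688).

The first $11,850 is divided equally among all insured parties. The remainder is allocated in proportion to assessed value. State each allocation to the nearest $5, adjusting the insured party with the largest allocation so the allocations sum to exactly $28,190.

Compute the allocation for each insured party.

Equal tier: $11,850 ÷ 5 = $2,370 apiece.
Remainder $16,340 by assessed value (total 2,366,367): Andrade 2,993.23 → $2,995; Ibarra 618.97 → $620; Nwosu 5,594.65 → $5,595; Quinlan 2,060.06 → $2,060; Tam 5,073.09 → $5,075.
Rounding difference −$5 on remainder applied to Nwosu.
Totals: Andrade $2,370 + $2,995 = $5,365; Ibarra $2,370 + $620 = $2,990; Nwosu $2,370 + $5,590 = $7,960; Quinlan $2,370 + $2,060 = $4,430; Tam $2,370 + $5,075 = $7,445.

Andrade: $5,365 | Ibarra: $2,990 | Nwosu: $7,960 | Quinlan: $4,430 | Tam: $7,445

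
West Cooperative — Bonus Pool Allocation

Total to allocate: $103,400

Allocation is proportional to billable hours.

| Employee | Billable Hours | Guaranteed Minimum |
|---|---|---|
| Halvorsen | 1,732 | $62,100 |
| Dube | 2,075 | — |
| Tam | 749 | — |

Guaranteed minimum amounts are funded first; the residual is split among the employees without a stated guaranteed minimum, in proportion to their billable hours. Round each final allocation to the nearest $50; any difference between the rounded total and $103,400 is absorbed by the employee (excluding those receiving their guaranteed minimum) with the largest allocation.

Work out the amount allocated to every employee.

Fund the minimums — Halvorsen $62,100. Residual $41,300.
Residual split over remaining billable hours 2,824: Dube 30,346.14 → $30,350; Tam 10,953.86 → $10,950.

Halvorsen: $62,100 | Dube: $30,350 | Tam: $10,950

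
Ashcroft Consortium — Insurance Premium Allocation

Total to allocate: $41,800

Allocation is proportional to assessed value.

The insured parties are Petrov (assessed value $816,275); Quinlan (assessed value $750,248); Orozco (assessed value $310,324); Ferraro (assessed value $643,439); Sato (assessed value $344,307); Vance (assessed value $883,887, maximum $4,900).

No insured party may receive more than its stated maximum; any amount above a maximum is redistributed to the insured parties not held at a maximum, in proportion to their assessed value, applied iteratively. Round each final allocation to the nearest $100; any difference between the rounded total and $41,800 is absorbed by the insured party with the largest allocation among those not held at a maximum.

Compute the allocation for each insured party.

Sum of assessed value: 3,748,480.
Proportional shares (ignoring caps): Petrov 9,102.43; Quinlan 8,366.16; Orozco 3,460.48; Ferraro 7,175.11; Sato 3,839.43; Vance 9,856.39.
Capped: Vance ($4,900); residual $36,900 reallocated over remaining assessed value 2,864,593.
Remaining shares: Petrov 10,514.77 → $10,500; Quinlan 9,664.25 → $9,700; Orozco 3,997.41 → $4,000; Ferraro 8,288.40 → $8,300; Sato 4,435.16 → $4,400.

Petrov: $10,500; Quinlan: $9,700; Orozco: $4,000; Ferraro: $8,300; Sato: $4,400; Vance: $4,900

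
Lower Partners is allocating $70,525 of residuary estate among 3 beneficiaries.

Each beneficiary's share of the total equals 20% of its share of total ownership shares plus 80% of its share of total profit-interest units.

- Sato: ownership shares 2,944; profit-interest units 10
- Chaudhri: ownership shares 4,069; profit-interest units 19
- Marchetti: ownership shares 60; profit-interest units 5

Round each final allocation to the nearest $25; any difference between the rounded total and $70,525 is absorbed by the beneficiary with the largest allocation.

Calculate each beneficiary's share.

Sato: $22,475; Chaudhri: $39,625; Marchetti: $8,425

Totals — ownership shares 7,073, profit-interest units 34.
Blended shares (20% ownership shares + 80% profit-interest units): Sato 0.3185; Chaudhri 0.5621; Marchetti 0.1193.
Pro-rata amounts: Sato 22,465.05; Chaudhri 39,643.24; Marchetti 8,416.71.
After rounding ($25): Sato $22,475; Chaudhri $39,650; Marchetti $8,425. Sum = $70,550.
Difference $70,525 − $70,550 = −$25 applied to largest allocation (Chaudhri): Chaudhri becomes $39,625.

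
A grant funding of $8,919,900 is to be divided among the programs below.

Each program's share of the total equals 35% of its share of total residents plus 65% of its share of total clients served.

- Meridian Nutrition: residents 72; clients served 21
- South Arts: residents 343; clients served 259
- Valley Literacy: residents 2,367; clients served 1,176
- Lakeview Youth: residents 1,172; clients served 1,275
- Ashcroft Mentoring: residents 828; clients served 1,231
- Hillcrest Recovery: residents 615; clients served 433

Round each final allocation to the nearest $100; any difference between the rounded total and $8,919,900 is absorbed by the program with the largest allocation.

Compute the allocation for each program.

Meridian Nutrition: $69,400; South Arts: $540,100; Valley Literacy: $2,920,500; Lakeview Youth: $2,360,000; Ashcroft Mentoring: $2,102,900; Hillcrest Recovery: $927,000

Residents total 5,397; clients served total 4,395.
Combined weights (35% residents + 65% clients served): Meridian Nutrition 0.0078; South Arts 0.0605; Valley Literacy 0.3274; Lakeview Youth 0.2646; Ashcroft Mentoring 0.2358; Hillcrest Recovery 0.1039.
Unrounded shares: Meridian Nutrition 69,352.78; South Arts 540,088.63; Valley Literacy 2,920,614.85; Lakeview Youth 2,359,953.47; Ashcroft Mentoring 2,102,916.88; Hillcrest Recovery 926,973.39.
After rounding ($100): Meridian Nutrition $69,400; South Arts $540,100; Valley Literacy $2,920,600; Lakeview Youth $2,360,000; Ashcroft Mentoring $2,102,900; Hillcrest Recovery $927,000. Sum = $8,920,000.
Difference $8,919,900 − $8,920,000 = −$100 applied to largest allocation (Valley Literacy): Valley Literacy becomes $2,920,500.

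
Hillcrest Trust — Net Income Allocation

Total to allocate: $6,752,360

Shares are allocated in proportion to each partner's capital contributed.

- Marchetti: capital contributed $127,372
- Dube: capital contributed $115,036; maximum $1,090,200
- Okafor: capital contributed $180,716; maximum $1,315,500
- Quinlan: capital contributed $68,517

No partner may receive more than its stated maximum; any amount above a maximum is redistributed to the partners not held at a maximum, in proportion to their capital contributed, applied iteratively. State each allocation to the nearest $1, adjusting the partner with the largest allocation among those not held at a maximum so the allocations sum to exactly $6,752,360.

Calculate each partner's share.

Sum of capital contributed: 491,641.
Unconstrained shares: Marchetti 1,749,369.15; Dube 1,579,942.45; Okafor 2,482,013.28; Quinlan 941,035.13.
Capped: Dube ($1,090,200), Okafor ($1,315,500); balance $4,346,660 reallocated over remaining capital contributed 195,889.
Remaining shares: Marchetti 2,826,308.66 → $2,826,309; Quinlan 1,520,351.34 → $1,520,351.

Marchetti: $2,826,309; Dube: $1,090,200; Okafor: $1,315,500; Quinlan: $1,520,351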